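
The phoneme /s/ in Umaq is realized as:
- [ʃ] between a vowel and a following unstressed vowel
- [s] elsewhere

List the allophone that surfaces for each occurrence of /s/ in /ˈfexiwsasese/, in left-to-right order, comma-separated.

Occurrence 1 (position 6): no conditioning environment matches → elsewhere allophone [s].
Occurrence 2 (position 8): between a vowel and a following unstressed vowel → [ʃ].
Occurrence 3 (position 10): between a vowel and a following unstressed vowel → [ʃ].

[s], [ʃ], [ʃ]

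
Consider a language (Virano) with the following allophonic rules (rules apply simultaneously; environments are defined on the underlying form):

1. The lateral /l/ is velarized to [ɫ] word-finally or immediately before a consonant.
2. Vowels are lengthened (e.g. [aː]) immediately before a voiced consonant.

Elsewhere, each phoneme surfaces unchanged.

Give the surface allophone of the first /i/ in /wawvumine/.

/i/ (between /m/ and /n/): before a voiced consonant, so rule 2 applies → [iː].

[iː]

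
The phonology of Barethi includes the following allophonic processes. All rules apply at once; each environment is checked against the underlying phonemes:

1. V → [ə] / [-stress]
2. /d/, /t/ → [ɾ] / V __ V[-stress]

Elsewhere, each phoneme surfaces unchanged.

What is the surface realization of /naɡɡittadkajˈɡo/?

/n/ stays [n].
/a/ (between /n/ and /ɡ/) occurs in an unstressed syllable → [ə] by rule 1.
/ɡ/ (between /a/ and /ɡ/): no rule targets it → [ɡ].
/ɡ/ (between /ɡ/ and /i/): no rule targets it → [ɡ].
/i/ meets the environment for rule 1 (in an unstressed syllable) → [ə].
/t/ — between /i/ and /t/; rule 2 does not apply here → [t].
/t/ (between /t/ and /a/) fails the environment for rule 2, so it stays [t].
Rule 1 applies to /a/ (between /t/ and /d/: in an unstressed syllable) → [ə].
/d/ (between /a/ and /k/): rule 2 targets it, but not between a vowel and a following unstressed vowel → unchanged [d].
/k/ (between /d/ and /a/): no rule targets it → [k].
/a/ meets the environment for rule 1 (in an unstressed syllable) → [ə].
/j/ (between /a/ and /ɡ/): no rule targets it → [j].
/ɡ/ (between /j/ and /o/) is unaffected → [ɡ].
/o/ (word-final): rule 1 targets it, but not in an unstressed syllable → unchanged [o].

[nəɡɡəttədkəjˈɡo]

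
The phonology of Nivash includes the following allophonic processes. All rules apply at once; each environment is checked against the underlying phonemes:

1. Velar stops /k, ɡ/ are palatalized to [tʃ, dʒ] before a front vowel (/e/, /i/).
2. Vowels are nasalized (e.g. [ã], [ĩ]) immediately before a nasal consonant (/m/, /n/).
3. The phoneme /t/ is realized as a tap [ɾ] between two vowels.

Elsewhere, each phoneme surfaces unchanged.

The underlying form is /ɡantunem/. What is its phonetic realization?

/ɡ/ (word-initial): rule 1 targets it, but not before a front vowel → unchanged [ɡ].
Rule 2 applies to /a/ (between /ɡ/ and /n/: before a nasal consonant) → [ã].
/t/ (between /n/ and /u/) is in the target of rule 3 but the environment (between two vowels) is not met → [t].
Rule 2 applies to /u/ (between /t/ and /n/: before a nasal consonant) → [ũ].
/e/ meets the environment for rule 2 (before a nasal consonant) → [ẽ].

[ɡãntũnẽm]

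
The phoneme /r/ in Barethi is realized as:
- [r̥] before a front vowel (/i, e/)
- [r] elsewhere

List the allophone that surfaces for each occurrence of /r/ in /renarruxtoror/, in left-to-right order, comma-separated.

Occurrence 1 (position 1): before a front vowel (/i, e/) → [r̥].
Occurrence 2 (position 5): no conditioning environment matches → elsewhere allophone [r].
Occurrence 3 (position 6): no conditioning environment matches → elsewhere allophone [r].
Occurrence 4 (position 11): no conditioning environment matches → elsewhere allophone [r].
Occurrence 5 (position 13): no conditioning environment matches → elsewhere allophone [r].

[r̥], [r], [r], [r], [r]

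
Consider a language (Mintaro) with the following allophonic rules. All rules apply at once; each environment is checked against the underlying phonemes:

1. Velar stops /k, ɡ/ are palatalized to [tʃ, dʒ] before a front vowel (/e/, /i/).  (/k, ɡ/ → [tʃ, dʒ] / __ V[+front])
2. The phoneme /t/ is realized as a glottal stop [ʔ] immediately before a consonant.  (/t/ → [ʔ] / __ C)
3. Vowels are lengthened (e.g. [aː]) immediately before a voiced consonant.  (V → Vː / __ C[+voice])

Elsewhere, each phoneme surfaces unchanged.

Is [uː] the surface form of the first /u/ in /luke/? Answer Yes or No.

/u/ (between /l/ and /k/) fails the environment for rule 3, so it stays [u].
The actual realization is [u], not [uː].

No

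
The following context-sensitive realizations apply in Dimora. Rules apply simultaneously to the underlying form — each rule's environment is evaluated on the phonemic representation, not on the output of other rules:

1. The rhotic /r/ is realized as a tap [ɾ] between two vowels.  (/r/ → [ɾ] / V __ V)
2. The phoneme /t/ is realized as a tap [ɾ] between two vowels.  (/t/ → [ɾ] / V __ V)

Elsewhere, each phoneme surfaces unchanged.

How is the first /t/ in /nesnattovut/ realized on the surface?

/t/ (between /a/ and /t/) is in the target of rule 2 but the environment (between two vowels) is not met → [t].

[t]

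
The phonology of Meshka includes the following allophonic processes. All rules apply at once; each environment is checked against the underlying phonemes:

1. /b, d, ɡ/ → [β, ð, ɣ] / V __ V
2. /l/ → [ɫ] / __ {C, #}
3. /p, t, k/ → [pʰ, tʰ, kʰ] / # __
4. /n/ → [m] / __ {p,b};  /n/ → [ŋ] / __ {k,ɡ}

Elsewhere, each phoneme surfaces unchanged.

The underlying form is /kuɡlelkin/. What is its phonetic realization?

/k/ (word-initial) occurs word-initially → [kʰ] by rule 3.
/ɡ/ (between /u/ and /l/) is in the target of rule 1 but the environment (between two vowels) is not met → [ɡ].
/l/ (between /ɡ/ and /e/) fails the environment for rule 2, so it stays [l].
/l/ (between /e/ and /k/) occurs word-finally or immediately before a consonant → [ɫ] by rule 2.
/k/ (between /l/ and /i/) is in the target of rule 3 but the environment (word-initially) is not met → [k].
/n/ (word-final): rule 4 targets it, but not before a labial or velar stop → unchanged [n].

[kʰuɡleɫkin]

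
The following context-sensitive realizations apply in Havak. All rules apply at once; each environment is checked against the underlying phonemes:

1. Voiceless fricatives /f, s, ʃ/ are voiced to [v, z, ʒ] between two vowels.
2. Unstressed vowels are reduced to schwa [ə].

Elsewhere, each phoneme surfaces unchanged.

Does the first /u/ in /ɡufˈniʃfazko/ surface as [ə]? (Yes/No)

/u/ — between /ɡ/ and /f/, in an unstressed syllable — surfaces as [ə] (rule 2).
The actual realization is [ə], which matches [ə].

Yes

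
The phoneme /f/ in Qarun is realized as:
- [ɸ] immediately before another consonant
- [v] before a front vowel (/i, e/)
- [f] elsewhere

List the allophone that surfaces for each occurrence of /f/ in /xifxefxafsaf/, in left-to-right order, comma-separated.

Occurrence 1 (position 3): immediately before another consonant → [ɸ].
Occurrence 2 (position 6): immediately before another consonant → [ɸ].
Occurrence 3 (position 9): immediately before another consonant → [ɸ].
Occurrence 4 (position 12): no conditioning environment matches → elsewhere allophone [f].

[ɸ], [ɸ], [ɸ], [f]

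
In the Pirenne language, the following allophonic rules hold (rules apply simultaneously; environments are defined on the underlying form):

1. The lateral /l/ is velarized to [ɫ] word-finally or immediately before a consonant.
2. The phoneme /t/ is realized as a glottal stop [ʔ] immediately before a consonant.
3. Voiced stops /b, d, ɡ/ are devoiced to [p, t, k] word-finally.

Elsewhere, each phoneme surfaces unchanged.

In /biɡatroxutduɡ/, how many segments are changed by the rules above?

Segments that undergo a rule: /t/ → [ʔ] (rule 2); /t/ → [ʔ] (rule 2); /ɡ/ → [k] (rule 3).
All other segments surface unchanged.

3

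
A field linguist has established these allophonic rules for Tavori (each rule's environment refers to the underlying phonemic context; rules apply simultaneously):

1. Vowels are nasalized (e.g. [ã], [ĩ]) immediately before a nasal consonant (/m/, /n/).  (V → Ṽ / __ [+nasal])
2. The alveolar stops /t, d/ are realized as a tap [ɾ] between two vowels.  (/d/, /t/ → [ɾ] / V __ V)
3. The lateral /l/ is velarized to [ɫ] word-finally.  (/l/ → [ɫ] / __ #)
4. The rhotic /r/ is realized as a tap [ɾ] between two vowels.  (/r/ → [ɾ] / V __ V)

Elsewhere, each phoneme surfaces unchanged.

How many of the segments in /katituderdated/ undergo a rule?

Segments that undergo a rule: /t/ → [ɾ] (rule 2); /t/ → [ɾ] (rule 2); /d/ → [ɾ] (rule 2); /t/ → [ɾ] (rule 2).
All other segments surface unchanged.

4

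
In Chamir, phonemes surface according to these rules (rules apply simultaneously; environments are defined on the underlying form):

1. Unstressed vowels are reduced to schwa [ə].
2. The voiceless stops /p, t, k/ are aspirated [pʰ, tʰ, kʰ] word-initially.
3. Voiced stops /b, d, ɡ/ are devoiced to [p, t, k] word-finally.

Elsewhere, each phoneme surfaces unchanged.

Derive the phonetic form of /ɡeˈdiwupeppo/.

/ɡ/ (word-initial): rule 3 targets it, but not word-finally → unchanged [ɡ].
Rule 1 applies to /e/ (between /ɡ/ and /d/: in an unstressed syllable) → [ə].
/d/ — between /e/ and /i/; rule 3 does not apply here → [d].
/i/ — between /d/ and /w/; rule 1 does not apply here → [i].
/w/ (between /i/ and /u/): no rule targets it → [w].
/u/ meets the environment for rule 1 (in an unstressed syllable) → [ə].
/p/ (between /u/ and /e/): rule 2 targets it, but not word-initially → unchanged [p].
/e/ meets the environment for rule 1 (in an unstressed syllable) → [ə].
/p/ (between /e/ and /p/) fails the environment for rule 2, so it stays [p].
/p/ (between /p/ and /o/) is in the target of rule 2 but the environment (word-initially) is not met → [p].
/o/ meets the environment for rule 1 (in an unstressed syllable) → [ə].

[ɡəˈdiwəpəppə]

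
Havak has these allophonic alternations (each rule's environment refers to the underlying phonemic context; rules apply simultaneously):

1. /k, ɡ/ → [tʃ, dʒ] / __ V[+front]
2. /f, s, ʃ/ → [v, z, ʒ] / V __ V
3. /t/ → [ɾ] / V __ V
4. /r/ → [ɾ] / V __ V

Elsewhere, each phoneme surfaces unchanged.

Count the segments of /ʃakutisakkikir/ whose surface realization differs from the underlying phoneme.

4

Segments that undergo a rule: /t/ → [ɾ] (rule 3); /s/ → [z] (rule 2); /k/ → [tʃ] (rule 1); /k/ → [tʃ] (rule 1).
All other segments surface unchanged.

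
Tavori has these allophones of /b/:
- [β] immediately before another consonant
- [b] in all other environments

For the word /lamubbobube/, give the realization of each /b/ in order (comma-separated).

Occurrence 1 (position 5): immediately before another consonant → [β].
Occurrence 2 (position 6): no conditioning environment matches → elsewhere allophone [b].
Occurrence 3 (position 8): no conditioning environment matches → elsewhere allophone [b].
Occurrence 4 (position 10): no conditioning environment matches → elsewhere allophone [b].

[β], [b], [b], [b]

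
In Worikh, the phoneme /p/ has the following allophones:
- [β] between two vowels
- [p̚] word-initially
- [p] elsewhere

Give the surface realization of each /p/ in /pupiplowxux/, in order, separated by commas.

[p̚], [β], [p]

Occurrence 1 (position 1): word-initially → [p̚].
Occurrence 2 (position 3): between two vowels → [β].
Occurrence 3 (position 5): no conditioning environment matches → elsewhere allophone [p].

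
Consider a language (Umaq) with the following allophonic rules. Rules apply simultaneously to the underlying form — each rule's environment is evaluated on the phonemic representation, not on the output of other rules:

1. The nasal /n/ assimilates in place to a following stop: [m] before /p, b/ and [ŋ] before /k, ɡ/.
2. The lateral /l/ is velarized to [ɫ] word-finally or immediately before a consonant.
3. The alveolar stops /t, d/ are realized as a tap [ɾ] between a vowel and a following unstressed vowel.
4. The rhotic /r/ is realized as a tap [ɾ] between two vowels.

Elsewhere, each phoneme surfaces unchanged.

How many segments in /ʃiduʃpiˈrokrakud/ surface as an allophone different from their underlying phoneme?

Segments that undergo a rule: /d/ → [ɾ] (rule 3); /r/ → [ɾ] (rule 4).
All other segments surface unchanged.

2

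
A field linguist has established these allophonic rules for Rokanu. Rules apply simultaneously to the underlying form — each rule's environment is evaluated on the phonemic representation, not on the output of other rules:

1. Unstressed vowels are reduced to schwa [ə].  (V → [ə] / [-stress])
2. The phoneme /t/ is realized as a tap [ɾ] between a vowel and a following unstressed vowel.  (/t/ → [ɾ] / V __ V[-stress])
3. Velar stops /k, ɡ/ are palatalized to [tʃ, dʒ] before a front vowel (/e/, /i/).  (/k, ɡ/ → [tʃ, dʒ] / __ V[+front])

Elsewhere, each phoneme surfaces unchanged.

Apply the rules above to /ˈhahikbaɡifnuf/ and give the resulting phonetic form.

/h/ (word-initial) is unaffected → [h].
/a/ (between /h/ and /h/) is in the target of rule 1 but the environment (in an unstressed syllable) is not met → [a].
/h/ stays [h].
/i/ (between /h/ and /k/): in an unstressed syllable, so rule 1 applies → [ə].
/k/ (between /i/ and /b/): rule 3 targets it, but not before a front vowel → unchanged [k].
/b/ (between /k/ and /a/) is unaffected → [b].
/a/ — between /b/ and /ɡ/, in an unstressed syllable — surfaces as [ə] (rule 1).
/ɡ/ — between /a/ and /i/, before a front vowel — surfaces as [dʒ] (rule 3).
Rule 1 applies to /i/ (between /ɡ/ and /f/: in an unstressed syllable) → [ə].
/f/ stays [f].
/n/ (between /f/ and /u/) is unaffected → [n].
/u/ (between /n/ and /f/) occurs in an unstressed syllable → [ə] by rule 1.
/f/ (word-final): no rule targets it → [f].

[ˈhahəkbədʒəfnəf]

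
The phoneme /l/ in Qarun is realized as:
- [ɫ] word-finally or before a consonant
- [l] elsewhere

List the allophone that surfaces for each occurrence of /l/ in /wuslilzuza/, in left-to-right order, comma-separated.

Occurrence 1 (position 4): no conditioning environment matches → elsewhere allophone [l].
Occurrence 2 (position 6): word-finally or before a consonant → [ɫ].

[l], [ɫ]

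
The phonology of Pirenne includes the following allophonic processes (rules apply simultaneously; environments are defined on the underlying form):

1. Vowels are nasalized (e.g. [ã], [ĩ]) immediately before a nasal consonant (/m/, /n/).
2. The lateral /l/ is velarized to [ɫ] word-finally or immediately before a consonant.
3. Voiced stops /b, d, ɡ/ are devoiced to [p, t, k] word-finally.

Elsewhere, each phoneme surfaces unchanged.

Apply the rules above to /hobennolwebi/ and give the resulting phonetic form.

[hobẽnnoɫwebi]

/h/ (word-initial): no rule targets it → [h].
/o/ — between /h/ and /b/; rule 1 does not apply here → [o].
/b/ (between /o/ and /e/) fails the environment for rule 3, so it stays [b].
/e/ (between /b/ and /n/): before a nasal consonant, so rule 1 applies → [ẽ].
/n/ stays [n].
/n/ stays [n].
/o/ (between /n/ and /l/) is in the target of rule 1 but the environment (before a nasal consonant) is not met → [o].
/l/ — between /o/ and /w/, word-finally or immediately before a consonant — surfaces as [ɫ] (rule 2).
/w/ (between /l/ and /e/): no rule targets it → [w].
/e/ (between /w/ and /b/) fails the environment for rule 1, so it stays [e].
/b/ (between /e/ and /i/): rule 3 targets it, but not word-finally → unchanged [b].
/i/ (word-final) fails the environment for rule 1, so it stays [i].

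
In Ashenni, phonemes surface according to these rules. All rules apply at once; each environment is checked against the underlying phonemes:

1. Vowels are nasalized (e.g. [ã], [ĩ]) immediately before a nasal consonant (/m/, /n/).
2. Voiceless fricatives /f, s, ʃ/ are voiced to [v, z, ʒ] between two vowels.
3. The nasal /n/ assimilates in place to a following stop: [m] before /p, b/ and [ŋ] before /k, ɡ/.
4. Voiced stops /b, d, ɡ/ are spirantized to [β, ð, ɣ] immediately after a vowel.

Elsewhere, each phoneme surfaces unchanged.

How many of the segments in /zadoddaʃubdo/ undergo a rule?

4

Segments that undergo a rule: /d/ → [ð] (rule 4); /d/ → [ð] (rule 4); /ʃ/ → [ʒ] (rule 2); /b/ → [β] (rule 4).
All other segments surface unchanged.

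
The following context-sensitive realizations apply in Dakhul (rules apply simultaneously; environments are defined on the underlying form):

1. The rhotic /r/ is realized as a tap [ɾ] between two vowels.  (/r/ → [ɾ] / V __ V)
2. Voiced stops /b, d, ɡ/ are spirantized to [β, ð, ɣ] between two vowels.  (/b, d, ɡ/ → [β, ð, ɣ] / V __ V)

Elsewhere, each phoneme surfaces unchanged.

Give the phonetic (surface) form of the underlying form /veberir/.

[veβeɾir]

/b/ (between /e/ and /e/) occurs between two vowels → [β] by rule 2.
/r/ (between /e/ and /i/): between two vowels, so rule 1 applies → [ɾ].
/r/ (word-final) is in the target of rule 1 but the environment (between two vowels) is not met → [r].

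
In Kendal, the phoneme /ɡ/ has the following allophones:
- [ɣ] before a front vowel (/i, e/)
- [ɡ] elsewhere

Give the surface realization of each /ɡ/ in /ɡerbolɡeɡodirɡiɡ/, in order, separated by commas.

Occurrence 1 (position 1): before a front vowel (/i, e/) → [ɣ].
Occurrence 2 (position 7): before a front vowel (/i, e/) → [ɣ].
Occurrence 3 (position 9): no conditioning environment matches → elsewhere allophone [ɡ].
Occurrence 4 (position 14): before a front vowel (/i, e/) → [ɣ].
Occurrence 5 (position 16): no conditioning environment matches → elsewhere allophone [ɡ].

[ɣ], [ɣ], [ɡ], [ɣ], [ɡ]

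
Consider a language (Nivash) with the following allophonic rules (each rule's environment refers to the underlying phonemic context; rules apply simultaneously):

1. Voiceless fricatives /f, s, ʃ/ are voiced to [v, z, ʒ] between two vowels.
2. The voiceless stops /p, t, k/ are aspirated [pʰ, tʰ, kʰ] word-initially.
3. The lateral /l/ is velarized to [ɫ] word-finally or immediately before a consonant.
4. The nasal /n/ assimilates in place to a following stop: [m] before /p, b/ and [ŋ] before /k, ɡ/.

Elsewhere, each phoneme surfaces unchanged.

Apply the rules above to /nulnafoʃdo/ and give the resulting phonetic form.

[nuɫnavoʃdo]

/n/ — word-initial; rule 4 does not apply here → [n].
/u/ (between /n/ and /l/) is unaffected → [u].
/l/ meets the environment for rule 3 (word-finally or immediately before a consonant) → [ɫ].
/n/ (between /l/ and /a/) fails the environment for rule 4, so it stays [n].
/a/ stays [a].
Rule 1 applies to /f/ (between /a/ and /o/: between two vowels) → [v].
/o/ — not in any rule's target class → [o].
/ʃ/ — between /o/ and /d/; rule 1 does not apply here → [ʃ].
/d/ — not in any rule's target class → [d].
/o/ stays [o].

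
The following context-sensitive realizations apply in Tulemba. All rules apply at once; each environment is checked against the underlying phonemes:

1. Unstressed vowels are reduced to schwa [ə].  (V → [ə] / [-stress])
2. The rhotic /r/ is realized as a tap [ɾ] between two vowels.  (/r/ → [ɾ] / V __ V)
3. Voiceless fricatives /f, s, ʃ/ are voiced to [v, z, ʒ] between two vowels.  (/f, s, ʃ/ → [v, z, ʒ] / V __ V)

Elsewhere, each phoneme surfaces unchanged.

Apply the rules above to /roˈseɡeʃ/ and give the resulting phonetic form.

/r/ (word-initial): rule 2 targets it, but not between two vowels → unchanged [r].
/o/ (between /r/ and /s/) occurs in an unstressed syllable → [ə] by rule 1.
/s/ (between /o/ and /e/): between two vowels, so rule 3 applies → [z].
/e/ (between /s/ and /ɡ/): rule 1 targets it, but not in an unstressed syllable → unchanged [e].
/ɡ/ (between /e/ and /e/): no rule targets it → [ɡ].
/e/ — between /ɡ/ and /ʃ/, in an unstressed syllable — surfaces as [ə] (rule 1).
/ʃ/ (word-final) is in the target of rule 3 but the environment (between two vowels) is not met → [ʃ].

[rəˈzeɡəʃ]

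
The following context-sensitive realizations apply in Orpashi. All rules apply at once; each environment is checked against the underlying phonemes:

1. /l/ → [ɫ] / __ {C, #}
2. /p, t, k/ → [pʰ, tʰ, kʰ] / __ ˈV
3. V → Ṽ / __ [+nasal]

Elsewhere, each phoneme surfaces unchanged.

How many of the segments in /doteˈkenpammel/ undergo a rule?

Segments that undergo a rule: /k/ → [kʰ] (rule 2); /e/ → [ẽ] (rule 3); /a/ → [ã] (rule 3); /l/ → [ɫ] (rule 1).
All other segments surface unchanged.

4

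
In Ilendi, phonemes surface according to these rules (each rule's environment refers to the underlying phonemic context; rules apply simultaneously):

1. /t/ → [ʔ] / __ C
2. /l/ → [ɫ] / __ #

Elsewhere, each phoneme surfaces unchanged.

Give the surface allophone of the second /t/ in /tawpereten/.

[t]

/t/ (between /e/ and /e/) fails the environment for rule 1, so it stays [t].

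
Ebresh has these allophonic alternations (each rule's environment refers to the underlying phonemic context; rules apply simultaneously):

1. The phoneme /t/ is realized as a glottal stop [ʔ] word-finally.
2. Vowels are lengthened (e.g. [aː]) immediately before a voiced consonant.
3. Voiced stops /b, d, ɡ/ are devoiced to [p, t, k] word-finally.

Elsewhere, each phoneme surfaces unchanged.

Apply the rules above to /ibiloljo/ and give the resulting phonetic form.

/i/ (word-initial): before a voiced consonant, so rule 2 applies → [iː].
/b/ (between /i/ and /i/) fails the environment for rule 3, so it stays [b].
/i/ (between /b/ and /l/): before a voiced consonant, so rule 2 applies → [iː].
/o/ — between /l/ and /l/, before a voiced consonant — surfaces as [oː] (rule 2).
/o/ — word-final; rule 2 does not apply here → [o].

[iːbiːloːljo]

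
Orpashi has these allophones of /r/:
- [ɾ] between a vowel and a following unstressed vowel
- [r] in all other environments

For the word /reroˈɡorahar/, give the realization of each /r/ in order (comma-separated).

Occurrence 1 (position 1): no conditioning environment matches → elsewhere allophone [r].
Occurrence 2 (position 3): between a vowel and a following unstressed vowel → [ɾ].
Occurrence 3 (position 7): between a vowel and a following unstressed vowel → [ɾ].
Occurrence 4 (position 11): no conditioning environment matches → elsewhere allophone [r].

[r], [ɾ], [ɾ], [r]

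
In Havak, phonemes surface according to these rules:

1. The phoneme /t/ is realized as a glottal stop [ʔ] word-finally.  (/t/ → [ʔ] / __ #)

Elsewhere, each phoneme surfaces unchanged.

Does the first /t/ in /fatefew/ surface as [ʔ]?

No

/t/ — between /a/ and /e/; rule 1 does not apply here → [t].
The actual realization is [t], not [ʔ].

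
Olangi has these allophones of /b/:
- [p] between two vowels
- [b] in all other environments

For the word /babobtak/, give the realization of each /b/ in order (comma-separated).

Occurrence 1 (position 1): no conditioning environment matches → elsewhere allophone [b].
Occurrence 2 (position 3): between two vowels → [p].
Occurrence 3 (position 5): no conditioning environment matches → elsewhere allophone [b].

[b], [p], [b]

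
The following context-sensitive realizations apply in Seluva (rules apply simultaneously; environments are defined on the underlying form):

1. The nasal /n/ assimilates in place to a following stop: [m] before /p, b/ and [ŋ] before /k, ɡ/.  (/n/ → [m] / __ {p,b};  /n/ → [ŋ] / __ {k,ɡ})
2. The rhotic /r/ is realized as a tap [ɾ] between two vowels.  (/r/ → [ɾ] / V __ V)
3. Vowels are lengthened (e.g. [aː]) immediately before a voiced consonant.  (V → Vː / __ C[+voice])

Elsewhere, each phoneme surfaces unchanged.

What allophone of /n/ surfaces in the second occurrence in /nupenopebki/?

/n/ (between /e/ and /o/) fails the environment for rule 1, so it stays [n].

[n]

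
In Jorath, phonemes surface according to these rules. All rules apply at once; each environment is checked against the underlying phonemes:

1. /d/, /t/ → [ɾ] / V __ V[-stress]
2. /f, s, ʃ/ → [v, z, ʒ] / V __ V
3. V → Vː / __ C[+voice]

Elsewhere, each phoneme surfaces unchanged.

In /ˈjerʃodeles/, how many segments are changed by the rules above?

Segments that undergo a rule: /e/ → [eː] (rule 3); /o/ → [oː] (rule 3); /d/ → [ɾ] (rule 1); /e/ → [eː] (rule 3).
All other segments surface unchanged.

4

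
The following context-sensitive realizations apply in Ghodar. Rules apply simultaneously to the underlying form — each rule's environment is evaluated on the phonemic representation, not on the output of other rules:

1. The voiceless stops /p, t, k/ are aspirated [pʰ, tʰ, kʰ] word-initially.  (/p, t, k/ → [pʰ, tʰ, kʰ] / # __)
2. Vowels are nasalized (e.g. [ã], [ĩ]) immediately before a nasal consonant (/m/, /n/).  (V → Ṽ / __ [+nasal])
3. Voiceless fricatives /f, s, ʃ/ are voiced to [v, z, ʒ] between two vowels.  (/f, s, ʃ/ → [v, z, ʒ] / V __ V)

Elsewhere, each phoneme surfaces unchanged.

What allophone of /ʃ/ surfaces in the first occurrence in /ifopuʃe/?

[ʒ]

/ʃ/ meets the environment for rule 3 (between two vowels) → [ʒ].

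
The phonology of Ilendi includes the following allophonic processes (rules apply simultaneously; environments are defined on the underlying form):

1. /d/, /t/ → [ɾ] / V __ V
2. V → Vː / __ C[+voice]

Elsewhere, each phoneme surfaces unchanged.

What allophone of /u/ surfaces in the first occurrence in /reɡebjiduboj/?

[uː]

/u/ — between /d/ and /b/, before a voiced consonant — surfaces as [uː] (rule 2).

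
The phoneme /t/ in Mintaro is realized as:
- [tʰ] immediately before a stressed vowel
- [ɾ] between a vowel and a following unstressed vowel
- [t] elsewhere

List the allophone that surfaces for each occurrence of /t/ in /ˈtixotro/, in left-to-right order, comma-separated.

Occurrence 1 (position 1): immediately before a stressed vowel → [tʰ].
Occurrence 2 (position 5): no conditioning environment matches → elsewhere allophone [t].

[tʰ], [t]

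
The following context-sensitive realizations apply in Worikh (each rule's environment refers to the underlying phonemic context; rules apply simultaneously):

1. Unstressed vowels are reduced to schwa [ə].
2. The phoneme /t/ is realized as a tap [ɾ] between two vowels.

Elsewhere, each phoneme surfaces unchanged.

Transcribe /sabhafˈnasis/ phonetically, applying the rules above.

[səbhəfˈnasəs]

/s/ (word-initial) is unaffected → [s].
/a/ meets the environment for rule 1 (in an unstressed syllable) → [ə].
/b/ (between /a/ and /h/): no rule targets it → [b].
/h/ (between /b/ and /a/): no rule targets it → [h].
Rule 1 applies to /a/ (between /h/ and /f/: in an unstressed syllable) → [ə].
/f/ (between /a/ and /n/): no rule targets it → [f].
/n/ (between /f/ and /a/) is unaffected → [n].
/a/ (between /n/ and /s/) fails the environment for rule 1, so it stays [a].
/s/ — not in any rule's target class → [s].
/i/ (between /s/ and /s/): in an unstressed syllable, so rule 1 applies → [ə].
/s/ (word-final) is unaffected → [s].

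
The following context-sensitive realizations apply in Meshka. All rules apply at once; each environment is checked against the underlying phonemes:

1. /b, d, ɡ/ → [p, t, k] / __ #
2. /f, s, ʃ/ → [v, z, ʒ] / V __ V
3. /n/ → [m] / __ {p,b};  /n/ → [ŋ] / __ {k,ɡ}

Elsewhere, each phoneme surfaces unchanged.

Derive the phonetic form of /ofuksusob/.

/o/ — not in any rule's target class → [o].
/f/ (between /o/ and /u/): between two vowels, so rule 2 applies → [v].
/u/ — not in any rule's target class → [u].
/k/ (between /u/ and /s/) is unaffected → [k].
/s/ (between /k/ and /u/): rule 2 targets it, but not between two vowels → unchanged [s].
/u/ stays [u].
/s/ — between /u/ and /o/, between two vowels — surfaces as [z] (rule 2).
/o/ (between /s/ and /b/) is unaffected → [o].
Rule 1 applies to /b/ (word-final: word-finally) → [p].

[ovuksuzop]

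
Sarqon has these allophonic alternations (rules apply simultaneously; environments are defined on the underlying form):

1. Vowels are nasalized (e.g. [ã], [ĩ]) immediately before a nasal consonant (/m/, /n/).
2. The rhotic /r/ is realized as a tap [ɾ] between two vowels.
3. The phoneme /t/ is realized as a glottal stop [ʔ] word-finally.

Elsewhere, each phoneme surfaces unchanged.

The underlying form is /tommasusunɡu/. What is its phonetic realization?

/t/ (word-initial) is in the target of rule 3 but the environment (word-finally) is not met → [t].
/o/ (between /t/ and /m/): before a nasal consonant, so rule 1 applies → [õ].
/m/ (between /o/ and /m/): no rule targets it → [m].
/m/ (between /m/ and /a/) is unaffected → [m].
/a/ (between /m/ and /s/): rule 1 targets it, but not before a nasal consonant → unchanged [a].
/s/ (between /a/ and /u/): no rule targets it → [s].
/u/ (between /s/ and /s/) is in the target of rule 1 but the environment (before a nasal consonant) is not met → [u].
/s/ (between /u/ and /u/): no rule targets it → [s].
/u/ — between /s/ and /n/, before a nasal consonant — surfaces as [ũ] (rule 1).
/n/ (between /u/ and /ɡ/) is unaffected → [n].
/ɡ/ (between /n/ and /u/) is unaffected → [ɡ].
/u/ (word-final) fails the environment for rule 1, so it stays [u].

[tõmmasusũnɡu]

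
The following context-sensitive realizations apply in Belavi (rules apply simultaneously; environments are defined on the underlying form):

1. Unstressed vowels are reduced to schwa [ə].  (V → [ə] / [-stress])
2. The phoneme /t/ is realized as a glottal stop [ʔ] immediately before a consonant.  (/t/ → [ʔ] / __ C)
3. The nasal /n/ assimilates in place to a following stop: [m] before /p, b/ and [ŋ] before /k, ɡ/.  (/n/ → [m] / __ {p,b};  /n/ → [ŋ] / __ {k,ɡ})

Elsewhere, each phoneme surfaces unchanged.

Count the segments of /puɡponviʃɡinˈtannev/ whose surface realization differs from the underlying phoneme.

5

Segments that undergo a rule: /u/ → [ə] (rule 1); /o/ → [ə] (rule 1); /i/ → [ə] (rule 1); /i/ → [ə] (rule 1); /e/ → [ə] (rule 1).
All other segments surface unchanged.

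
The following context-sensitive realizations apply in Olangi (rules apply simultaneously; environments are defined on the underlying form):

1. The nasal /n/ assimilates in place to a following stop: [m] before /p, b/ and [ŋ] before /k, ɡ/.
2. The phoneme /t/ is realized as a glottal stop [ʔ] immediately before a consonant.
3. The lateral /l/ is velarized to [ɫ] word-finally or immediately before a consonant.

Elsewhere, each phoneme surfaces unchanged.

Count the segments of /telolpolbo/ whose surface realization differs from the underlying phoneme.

Segments that undergo a rule: /l/ → [ɫ] (rule 3); /l/ → [ɫ] (rule 3).
All other segments surface unchanged.

2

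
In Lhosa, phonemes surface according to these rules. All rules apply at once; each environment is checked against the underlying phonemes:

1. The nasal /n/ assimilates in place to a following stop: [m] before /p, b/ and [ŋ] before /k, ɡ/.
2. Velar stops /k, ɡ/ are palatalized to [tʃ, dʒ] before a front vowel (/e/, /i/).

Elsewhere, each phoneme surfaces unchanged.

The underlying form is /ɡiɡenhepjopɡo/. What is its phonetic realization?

[dʒidʒenhepjopɡo]

/ɡ/ (word-initial): before a front vowel, so rule 2 applies → [dʒ].
/i/ stays [i].
/ɡ/ (between /i/ and /e/) occurs before a front vowel → [dʒ] by rule 2.
/e/ — not in any rule's target class → [e].
/n/ (between /e/ and /h/) fails the environment for rule 1, so it stays [n].
/h/ (between /n/ and /e/) is unaffected → [h].
/e/ — not in any rule's target class → [e].
/p/ — not in any rule's target class → [p].
/j/ — not in any rule's target class → [j].
/o/ — not in any rule's target class → [o].
/p/ (between /o/ and /ɡ/): no rule targets it → [p].
/ɡ/ (between /p/ and /o/) is in the target of rule 2 but the environment (before a front vowel) is not met → [ɡ].
/o/ (word-final): no rule targets it → [o].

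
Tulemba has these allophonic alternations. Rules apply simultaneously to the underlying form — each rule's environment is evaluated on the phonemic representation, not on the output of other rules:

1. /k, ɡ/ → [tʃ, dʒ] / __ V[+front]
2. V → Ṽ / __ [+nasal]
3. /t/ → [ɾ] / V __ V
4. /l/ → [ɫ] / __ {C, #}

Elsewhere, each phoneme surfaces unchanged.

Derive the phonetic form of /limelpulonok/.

/l/ — word-initial; rule 4 does not apply here → [l].
/i/ — between /l/ and /m/, before a nasal consonant — surfaces as [ĩ] (rule 2).
/m/ (between /i/ and /e/) is unaffected → [m].
/e/ (between /m/ and /l/): rule 2 targets it, but not before a nasal consonant → unchanged [e].
/l/ (between /e/ and /p/) occurs word-finally or immediately before a consonant → [ɫ] by rule 4.
/p/ stays [p].
/u/ (between /p/ and /l/): rule 2 targets it, but not before a nasal consonant → unchanged [u].
/l/ — between /u/ and /o/; rule 4 does not apply here → [l].
/o/ (between /l/ and /n/): before a nasal consonant, so rule 2 applies → [õ].
/n/ stays [n].
/o/ (between /n/ and /k/): rule 2 targets it, but not before a nasal consonant → unchanged [o].
/k/ (word-final): rule 1 targets it, but not before a front vowel → unchanged [k].

[lĩmeɫpulõnok]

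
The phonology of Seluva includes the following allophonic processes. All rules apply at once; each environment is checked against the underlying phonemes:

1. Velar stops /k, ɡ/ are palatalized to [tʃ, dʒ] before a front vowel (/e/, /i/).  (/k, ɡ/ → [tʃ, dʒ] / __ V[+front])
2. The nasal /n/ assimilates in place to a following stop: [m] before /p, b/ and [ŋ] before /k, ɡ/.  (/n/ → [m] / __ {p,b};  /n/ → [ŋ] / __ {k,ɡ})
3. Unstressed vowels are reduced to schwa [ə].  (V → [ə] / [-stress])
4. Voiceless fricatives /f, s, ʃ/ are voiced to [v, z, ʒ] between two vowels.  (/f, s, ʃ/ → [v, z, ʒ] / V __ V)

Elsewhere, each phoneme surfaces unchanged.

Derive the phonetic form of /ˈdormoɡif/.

[ˈdormədʒəf]

/d/ (word-initial): no rule targets it → [d].
/o/ (between /d/ and /r/): rule 3 targets it, but not in an unstressed syllable → unchanged [o].
/r/ stays [r].
/m/ (between /r/ and /o/) is unaffected → [m].
/o/ meets the environment for rule 3 (in an unstressed syllable) → [ə].
/ɡ/ meets the environment for rule 1 (before a front vowel) → [dʒ].
Rule 3 applies to /i/ (between /ɡ/ and /f/: in an unstressed syllable) → [ə].
/f/ (word-final): rule 4 targets it, but not between two vowels → unchanged [f].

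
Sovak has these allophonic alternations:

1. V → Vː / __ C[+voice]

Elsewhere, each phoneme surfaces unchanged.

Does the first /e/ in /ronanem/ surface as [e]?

No

/e/ (between /n/ and /m/) occurs before a voiced consonant → [eː] by rule 1.
The actual realization is [eː], not [e].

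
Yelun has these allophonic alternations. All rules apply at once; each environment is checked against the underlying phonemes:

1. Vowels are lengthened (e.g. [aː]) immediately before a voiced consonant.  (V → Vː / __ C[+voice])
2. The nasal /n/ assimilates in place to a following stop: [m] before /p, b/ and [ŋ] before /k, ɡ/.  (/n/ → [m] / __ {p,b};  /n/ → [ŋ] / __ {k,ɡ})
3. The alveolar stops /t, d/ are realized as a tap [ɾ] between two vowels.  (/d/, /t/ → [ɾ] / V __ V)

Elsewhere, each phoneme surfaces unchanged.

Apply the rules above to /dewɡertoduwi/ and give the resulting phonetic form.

[deːwɡeːrtoːɾuːwi]

/d/ — word-initial; rule 3 does not apply here → [d].
Rule 1 applies to /e/ (between /d/ and /w/: before a voiced consonant) → [eː].
/w/ (between /e/ and /ɡ/) is unaffected → [w].
/ɡ/ — not in any rule's target class → [ɡ].
Rule 1 applies to /e/ (between /ɡ/ and /r/: before a voiced consonant) → [eː].
/r/ (between /e/ and /t/) is unaffected → [r].
/t/ (between /r/ and /o/) fails the environment for rule 3, so it stays [t].
/o/ — between /t/ and /d/, before a voiced consonant — surfaces as [oː] (rule 1).
Rule 3 applies to /d/ (between /o/ and /u/: between two vowels) → [ɾ].
/u/ (between /d/ and /w/) occurs before a voiced consonant → [uː] by rule 1.
/w/ (between /u/ and /i/) is unaffected → [w].
/i/ — word-final; rule 1 does not apply here → [i].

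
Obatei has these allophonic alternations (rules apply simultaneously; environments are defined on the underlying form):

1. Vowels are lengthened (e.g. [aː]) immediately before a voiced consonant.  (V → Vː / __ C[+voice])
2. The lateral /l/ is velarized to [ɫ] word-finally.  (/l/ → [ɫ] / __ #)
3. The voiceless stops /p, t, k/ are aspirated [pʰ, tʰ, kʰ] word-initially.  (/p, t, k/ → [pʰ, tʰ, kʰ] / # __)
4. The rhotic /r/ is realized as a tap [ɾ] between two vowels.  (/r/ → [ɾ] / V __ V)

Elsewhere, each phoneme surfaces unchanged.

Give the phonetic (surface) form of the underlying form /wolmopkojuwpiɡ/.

/w/ (word-initial): no rule targets it → [w].
/o/ (between /w/ and /l/) occurs before a voiced consonant → [oː] by rule 1.
/l/ — between /o/ and /m/; rule 2 does not apply here → [l].
/m/ stays [m].
/o/ (between /m/ and /p/): rule 1 targets it, but not before a voiced consonant → unchanged [o].
/p/ (between /o/ and /k/): rule 3 targets it, but not word-initially → unchanged [p].
/k/ (between /p/ and /o/): rule 3 targets it, but not word-initially → unchanged [k].
/o/ (between /k/ and /j/) occurs before a voiced consonant → [oː] by rule 1.
/j/ stays [j].
Rule 1 applies to /u/ (between /j/ and /w/: before a voiced consonant) → [uː].
/w/ — not in any rule's target class → [w].
/p/ (between /w/ and /i/) is in the target of rule 3 but the environment (word-initially) is not met → [p].
Rule 1 applies to /i/ (between /p/ and /ɡ/: before a voiced consonant) → [iː].
/ɡ/ stays [ɡ].

[woːlmopkoːjuːwpiːɡ]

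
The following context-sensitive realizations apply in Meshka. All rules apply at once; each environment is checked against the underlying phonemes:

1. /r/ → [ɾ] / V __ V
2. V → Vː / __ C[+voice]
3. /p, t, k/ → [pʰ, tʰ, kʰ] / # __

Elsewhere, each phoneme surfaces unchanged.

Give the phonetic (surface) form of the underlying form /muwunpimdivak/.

[muːwuːnpiːmdiːvak]

Rule 2 applies to /u/ (between /m/ and /w/: before a voiced consonant) → [uː].
/u/ (between /w/ and /n/) occurs before a voiced consonant → [uː] by rule 2.
/p/ (between /n/ and /i/): rule 3 targets it, but not word-initially → unchanged [p].
Rule 2 applies to /i/ (between /p/ and /m/: before a voiced consonant) → [iː].
/i/ meets the environment for rule 2 (before a voiced consonant) → [iː].
/a/ (between /v/ and /k/): rule 2 targets it, but not before a voiced consonant → unchanged [a].
/k/ — word-final; rule 3 does not apply here → [k].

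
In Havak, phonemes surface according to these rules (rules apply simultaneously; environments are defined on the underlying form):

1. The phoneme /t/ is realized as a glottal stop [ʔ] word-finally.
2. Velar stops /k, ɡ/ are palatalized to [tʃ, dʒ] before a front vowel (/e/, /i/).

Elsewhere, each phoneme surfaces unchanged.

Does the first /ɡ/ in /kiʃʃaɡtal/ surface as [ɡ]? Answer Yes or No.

/ɡ/ (between /a/ and /t/) fails the environment for rule 2, so it stays [ɡ].
The actual realization is [ɡ], which matches [ɡ].

Yes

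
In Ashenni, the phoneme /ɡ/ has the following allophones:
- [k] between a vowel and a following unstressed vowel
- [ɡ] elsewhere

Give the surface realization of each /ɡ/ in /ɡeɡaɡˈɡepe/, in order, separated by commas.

[ɡ], [k], [ɡ], [ɡ]

Occurrence 1 (position 1): no conditioning environment matches → elsewhere allophone [ɡ].
Occurrence 2 (position 3): between a vowel and a following unstressed vowel → [k].
Occurrence 3 (position 5): no conditioning environment matches → elsewhere allophone [ɡ].
Occurrence 4 (position 6): no conditioning environment matches → elsewhere allophone [ɡ].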